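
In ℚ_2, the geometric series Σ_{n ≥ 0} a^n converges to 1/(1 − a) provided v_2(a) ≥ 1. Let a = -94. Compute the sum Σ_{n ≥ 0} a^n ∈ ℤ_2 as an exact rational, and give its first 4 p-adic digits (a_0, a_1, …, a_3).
Σ a^n = 1/(1 − a) = 1/95;  first 4 digits = (1, 1, 1, 1)

v_2(a) = 1 ≥ 1, so the series converges in ℤ_2 to 1/(1 − a) = 1/(1 − (-94)) = 1/95. Expand this rational in ℤ_2: compute digits iteratively via d_i = x_i mod 2, x_{i+1} = (x_i − d_i)/2. The first 4 digits are (1, 1, 1, 1).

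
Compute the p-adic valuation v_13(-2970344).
v_13(-2970344) = 5

v_13(n) is the largest exponent k such that 13^k divides n. Factor out: -2970344 = -13^5 · 8. (Sign doesn't affect v_p.) So v_13(-2970344) = 5.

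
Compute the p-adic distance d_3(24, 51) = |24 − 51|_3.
d_3(24, 51) = 1/27

Step 1 — x − y = 24 − 51 = -27. Step 2 — v_3(-27) = 3 (factor: -27 = −(3^3 · 1); the sign does not affect v_p). Step 3 — |x − y|_3 = 3^{-3} = 1/27.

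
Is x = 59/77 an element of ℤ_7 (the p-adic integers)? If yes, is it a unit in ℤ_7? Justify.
x ∉ ℤ_7 (v_7(x) = -1 < 0)

ℤ_7 = {x ∈ ℚ_7 : v_7(x) ≥ 0} and ℤ_7^× = {x ∈ ℤ_7 : v_7(x) = 0}. Here v_7(59/77) = v_7(num) − v_7(den) = -1; compare against these criteria.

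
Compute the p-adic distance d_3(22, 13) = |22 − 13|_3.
d_3(22, 13) = 1/9

Step 1 — x − y = 22 − 13 = 9. Step 2 — v_3(9) = 2 (factor: 9 = (3^2 · 1); the sign does not affect v_p). Step 3 — |x − y|_3 = 3^{-2} = 1/9.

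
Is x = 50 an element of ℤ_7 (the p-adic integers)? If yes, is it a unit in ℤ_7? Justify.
x ∈ ℤ_7^× (unit); v_7(x) = 0

ℤ_7 = {x ∈ ℚ_7 : v_7(x) ≥ 0} and ℤ_7^× = {x ∈ ℤ_7 : v_7(x) = 0}. Here v_7(50) = v_7(num) − v_7(den) = 0; compare against these criteria.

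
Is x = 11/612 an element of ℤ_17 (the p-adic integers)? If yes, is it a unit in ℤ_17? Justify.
x ∉ ℤ_17 (v_17(x) = -1 < 0)

ℤ_17 = {x ∈ ℚ_17 : v_17(x) ≥ 0} and ℤ_17^× = {x ∈ ℤ_17 : v_17(x) = 0}. Here v_17(11/612) = v_17(num) − v_17(den) = -1; compare against these criteria.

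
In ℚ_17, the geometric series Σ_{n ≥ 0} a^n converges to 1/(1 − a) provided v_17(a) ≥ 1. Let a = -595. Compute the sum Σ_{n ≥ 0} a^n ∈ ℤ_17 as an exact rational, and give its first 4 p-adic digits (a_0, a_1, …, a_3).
Σ a^n = 1/(1 − a) = 1/596;  first 4 digits = (1, 16, 15, 2)

v_17(a) = 1 ≥ 1, so the series converges in ℤ_17 to 1/(1 − a) = 1/(1 − (-595)) = 1/596. Expand this rational in ℤ_17: compute digits iteratively via d_i = x_i mod 17, x_{i+1} = (x_i − d_i)/17. The first 4 digits are (1, 16, 15, 2).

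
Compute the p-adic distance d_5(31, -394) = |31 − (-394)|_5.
d_5(31, -394) = 1/25

Step 1 — x − y = 31 − (-394) = 425. Step 2 — v_5(425) = 2 (factor: 425 = (5^2 · 17); the sign does not affect v_p). Step 3 — |x − y|_5 = 5^{-2} = 1/25.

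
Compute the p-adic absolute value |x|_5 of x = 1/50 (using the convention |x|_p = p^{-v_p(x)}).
|1/50|_5 = 25

Step 1 — compute v_5(x) by factoring powers of 5 out of the numerator and denominator: v_5(1/50) = -2. Step 2 — apply |x|_p = p^{-v_p(x)} = 5^{2} = 25.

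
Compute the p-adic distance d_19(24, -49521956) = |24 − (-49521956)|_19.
d_19(24, -49521956) = 1/2476099

Step 1 — x − y = 24 − (-49521956) = 49521980. Step 2 — v_19(49521980) = 5 (factor: 49521980 = (19^5 · 20); the sign does not affect v_p). Step 3 — |x − y|_19 = 19^{-5} = 1/2476099.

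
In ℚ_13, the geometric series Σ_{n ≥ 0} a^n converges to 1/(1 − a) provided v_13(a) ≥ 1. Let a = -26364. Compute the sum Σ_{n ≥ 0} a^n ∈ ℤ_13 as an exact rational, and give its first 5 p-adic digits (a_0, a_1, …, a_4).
Σ a^n = 1/(1 − a) = 1/26365;  first 5 digits = (1, 0, 0, 1, 12)

v_13(a) = 3 ≥ 1, so the series converges in ℤ_13 to 1/(1 − a) = 1/(1 − (-26364)) = 1/26365. Expand this rational in ℤ_13: compute digits iteratively via d_i = x_i mod 13, x_{i+1} = (x_i − d_i)/13. The first 5 digits are (1, 0, 0, 1, 12).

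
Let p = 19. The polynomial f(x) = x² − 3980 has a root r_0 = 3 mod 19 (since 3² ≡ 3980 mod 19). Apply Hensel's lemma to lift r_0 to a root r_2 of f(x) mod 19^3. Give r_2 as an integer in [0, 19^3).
r_2 = 1808 (mod 6859)

Hensel's recurrence: r_{i+1} = r_i − f(r_i)·(f′(r_i))^{-1} mod 19^{i+2}, with f′(x) = 2x. Iterate:
  r_0 = 3 (mod 19)
  r_1 = 3 (mod 361)
  r_2 = 1808 (mod 6859)
Final: r_2 = 1808, and one checks f(r_2) ≡ 0 mod 19^3.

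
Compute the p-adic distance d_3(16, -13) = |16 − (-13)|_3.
d_3(16, -13) = 1

Step 1 — x − y = 16 − (-13) = 29. Step 2 — v_3(29) = 0 (factor: 29 = (3^0 · 29); the sign does not affect v_p). Step 3 — |x − y|_3 = 3^{0} = 1.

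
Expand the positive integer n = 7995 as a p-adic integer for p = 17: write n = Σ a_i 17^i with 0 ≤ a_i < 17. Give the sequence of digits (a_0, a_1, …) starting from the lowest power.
(a_0, a_1, …) = (5, 11, 10, 1)

Repeated division by 17 gives the digits low-to-high: 7995 = 5 + 11·17^1 + 10·17^2 + 1·17^3. Digit sequence: (5, 11, 10, 1).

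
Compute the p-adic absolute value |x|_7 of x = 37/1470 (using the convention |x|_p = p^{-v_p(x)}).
|37/1470|_7 = 49

Step 1 — compute v_7(x) by factoring powers of 7 out of the numerator and denominator: v_7(37/1470) = -2. Step 2 — apply |x|_p = p^{-v_p(x)} = 7^{2} = 49.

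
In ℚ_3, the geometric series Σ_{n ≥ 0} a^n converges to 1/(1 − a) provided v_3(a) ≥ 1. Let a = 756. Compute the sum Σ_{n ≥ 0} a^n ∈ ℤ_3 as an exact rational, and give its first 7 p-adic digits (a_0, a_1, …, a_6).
Σ a^n = 1/(1 − a) = -1/755;  first 7 digits = (1, 0, 0, 1, 0, 0, 2)

v_3(a) = 3 ≥ 1, so the series converges in ℤ_3 to 1/(1 − a) = 1/(1 − 756) = -1/755. Expand this rational in ℤ_3: compute digits iteratively via d_i = x_i mod 3, x_{i+1} = (x_i − d_i)/3. The first 7 digits are (1, 0, 0, 1, 0, 0, 2).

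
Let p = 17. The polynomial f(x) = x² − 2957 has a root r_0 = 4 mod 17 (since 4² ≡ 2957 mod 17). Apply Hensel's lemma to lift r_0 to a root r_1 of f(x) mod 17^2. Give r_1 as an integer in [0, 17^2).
r_1 = 191 (mod 289)

Hensel's recurrence: r_{i+1} = r_i − f(r_i)·(f′(r_i))^{-1} mod 17^{i+2}, with f′(x) = 2x. Iterate:
  r_0 = 4 (mod 17)
  r_1 = 191 (mod 289)
Final: r_1 = 191, and one checks f(r_1) ≡ 0 mod 17^2.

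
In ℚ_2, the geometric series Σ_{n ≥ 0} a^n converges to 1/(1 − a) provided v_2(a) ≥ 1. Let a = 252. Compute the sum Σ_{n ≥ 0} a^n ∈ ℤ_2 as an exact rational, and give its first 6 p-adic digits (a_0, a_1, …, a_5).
Σ a^n = 1/(1 − a) = -1/251;  first 6 digits = (1, 0, 1, 1, 0, 0)

v_2(a) = 2 ≥ 1, so the series converges in ℤ_2 to 1/(1 − a) = 1/(1 − 252) = -1/251. Expand this rational in ℤ_2: compute digits iteratively via d_i = x_i mod 2, x_{i+1} = (x_i − d_i)/2. The first 6 digits are (1, 0, 1, 1, 0, 0).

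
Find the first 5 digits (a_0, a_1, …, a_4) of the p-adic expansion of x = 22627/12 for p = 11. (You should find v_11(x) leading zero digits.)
(a_0, …, a_4) = (0, 0, 0, 6, 6)

v_11(22627/12) = 3, so a_0 = ... = a_2 = 0. Factor out: x = 11^3 · u with u = 17/12 a unit in ℤ_11. Expand u iteratively via a_{v+i} = u_i mod 11, u_{i+1} = (u_i − a_{v+i})/11:
  u_0 = 17/12;  a_3 = 6;  u_1 = (u_0 − 6)/11 = -5/12
  u_1 = -5/12;  a_4 = 6;  u_2 = (u_1 − 6)/11 = -7/12
Digits: (0, 0, 0, 6, 6).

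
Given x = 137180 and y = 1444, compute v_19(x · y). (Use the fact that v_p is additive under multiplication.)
v_19(198087920) = 5

v_p(x) = 3 (factor: 137180 = 19^3 · 20); v_p(y) = 2 (factor: 1444 = 19^2 · 4). Additivity: v_p(xy) = v_p(x) + v_p(y) = 3 + 2 = 5. (Direct check: xy = 198087920 = 19^5 · (80).)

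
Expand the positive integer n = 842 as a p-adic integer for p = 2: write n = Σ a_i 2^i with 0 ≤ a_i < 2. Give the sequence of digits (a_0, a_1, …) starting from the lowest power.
(a_0, a_1, …) = (0, 1, 0, 1, 0, 0, 1, 0, 1, 1)

Repeated division by 2 gives the digits low-to-high: 842 = 1·2^1 + 1·2^3 + 1·2^6 + 1·2^8 + 1·2^9. Digit sequence: (0, 1, 0, 1, 0, 0, 1, 0, 1, 1).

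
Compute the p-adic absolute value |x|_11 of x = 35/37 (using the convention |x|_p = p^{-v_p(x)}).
|35/37|_11 = 1

Step 1 — compute v_11(x) by factoring powers of 11 out of the numerator and denominator: v_11(35/37) = 0. Step 2 — apply |x|_p = p^{-v_p(x)} = 11^{0} = 1.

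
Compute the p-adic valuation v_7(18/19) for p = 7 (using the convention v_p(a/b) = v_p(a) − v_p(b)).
v_7(18/19) = 0

Factor powers of 7 from the numerator and denominator of the reduced fraction: 18 = 7^0 · 18 and 19 = 7^0 · 19. Apply v_p(a/b) = v_p(a) − v_p(b): v_7(18/19) = 0 − 0 = 0.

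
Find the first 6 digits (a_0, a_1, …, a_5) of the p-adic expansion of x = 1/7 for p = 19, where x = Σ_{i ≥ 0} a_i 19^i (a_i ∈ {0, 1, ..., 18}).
(a_0, …, a_5) = (11, 13, 2, 8, 5, 16)

v_19(1/7) = 0 (numerator and denominator both coprime to 19), so x ∈ ℤ_19^×. Compute digits iteratively via a_i = x_i mod 19, x_{i+1} = (x_i − a_i)/19, with x_0 = x:
  x_0 = 1/7;  a_0 = 11;  x_1 = (x_0 − 11)/19 = -4/7
  x_1 = -4/7;  a_1 = 13;  x_2 = (x_1 − 13)/19 = -5/7
  x_2 = -5/7;  a_2 = 2;  x_3 = (x_2 − 2)/19 = -1/7
  x_3 = -1/7;  a_3 = 8;  x_4 = (x_3 − 8)/19 = -3/7
  x_4 = -3/7;  a_4 = 5;  x_5 = (x_4 − 5)/19 = -2/7
  x_5 = -2/7;  a_5 = 16;  x_6 = (x_5 − 16)/19 = -6/7
Digits: (11, 13, 2, 8, 5, 16).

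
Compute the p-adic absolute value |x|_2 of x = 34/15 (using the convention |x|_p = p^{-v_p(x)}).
|34/15|_2 = 1/2

Step 1 — compute v_2(x) by factoring powers of 2 out of the numerator and denominator: v_2(34/15) = 1. Step 2 — apply |x|_p = p^{-v_p(x)} = 2^{-1} = 1/2.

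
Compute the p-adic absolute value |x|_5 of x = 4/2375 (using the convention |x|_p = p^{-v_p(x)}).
|4/2375|_5 = 125

Step 1 — compute v_5(x) by factoring powers of 5 out of the numerator and denominator: v_5(4/2375) = -3. Step 2 — apply |x|_p = p^{-v_p(x)} = 5^{3} = 125.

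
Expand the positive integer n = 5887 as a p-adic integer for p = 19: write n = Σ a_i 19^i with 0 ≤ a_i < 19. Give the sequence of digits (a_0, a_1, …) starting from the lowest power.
(a_0, a_1, …) = (16, 5, 16)

Repeated division by 19 gives the digits low-to-high: 5887 = 16 + 5·19^1 + 16·19^2. Digit sequence: (16, 5, 16).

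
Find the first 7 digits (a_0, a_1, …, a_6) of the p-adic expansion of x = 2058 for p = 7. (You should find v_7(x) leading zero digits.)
(a_0, …, a_6) = (0, 0, 0, 6, 0, 0, 0)

v_7(2058) = 3, so a_0 = ... = a_2 = 0. Factor out: x = 7^3 · u with u = 6 a unit in ℤ_7. Expand u iteratively via a_{v+i} = u_i mod 7, u_{i+1} = (u_i − a_{v+i})/7:
  u_0 = 6;  a_3 = 6;  u_1 = (u_0 − 6)/7 = 0
  u_1 = 0;  a_4 = 0;  u_2 = (u_1 − 0)/7 = 0
  u_2 = 0;  a_5 = 0;  u_3 = (u_2 − 0)/7 = 0
  u_3 = 0;  a_6 = 0;  u_4 = (u_3 − 0)/7 = 0
Digits: (0, 0, 0, 6, 0, 0, 0).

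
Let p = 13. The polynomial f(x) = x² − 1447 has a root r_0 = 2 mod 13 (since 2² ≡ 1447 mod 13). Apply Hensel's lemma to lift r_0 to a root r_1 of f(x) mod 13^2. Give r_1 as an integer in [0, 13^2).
r_1 = 67 (mod 169)

Hensel's recurrence: r_{i+1} = r_i − f(r_i)·(f′(r_i))^{-1} mod 13^{i+2}, with f′(x) = 2x. Iterate:
  r_0 = 2 (mod 13)
  r_1 = 67 (mod 169)
Final: r_1 = 67, and one checks f(r_1) ≡ 0 mod 13^2.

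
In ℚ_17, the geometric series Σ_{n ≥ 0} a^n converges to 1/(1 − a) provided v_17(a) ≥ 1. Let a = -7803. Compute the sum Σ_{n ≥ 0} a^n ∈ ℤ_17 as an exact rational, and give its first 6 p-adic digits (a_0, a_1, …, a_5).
Σ a^n = 1/(1 − a) = 1/7804;  first 6 digits = (1, 0, 7, 15, 14, 8)

v_17(a) = 2 ≥ 1, so the series converges in ℤ_17 to 1/(1 − a) = 1/(1 − (-7803)) = 1/7804. Expand this rational in ℤ_17: compute digits iteratively via d_i = x_i mod 17, x_{i+1} = (x_i − d_i)/17. The first 6 digits are (1, 0, 7, 15, 14, 8).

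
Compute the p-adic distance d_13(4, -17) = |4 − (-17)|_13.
d_13(4, -17) = 1

Step 1 — x − y = 4 − (-17) = 21. Step 2 — v_13(21) = 0 (factor: 21 = (13^0 · 21); the sign does not affect v_p). Step 3 — |x − y|_13 = 13^{0} = 1.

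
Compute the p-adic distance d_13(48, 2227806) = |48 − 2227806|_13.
d_13(48, 2227806) = 1/371293

Step 1 — x − y = 48 − 2227806 = -2227758. Step 2 — v_13(-2227758) = 5 (factor: -2227758 = −(13^5 · 6); the sign does not affect v_p). Step 3 — |x − y|_13 = 13^{-5} = 1/371293.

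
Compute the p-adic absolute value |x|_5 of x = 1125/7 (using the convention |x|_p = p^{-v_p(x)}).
|1125/7|_5 = 1/125

Step 1 — compute v_5(x) by factoring powers of 5 out of the numerator and denominator: v_5(1125/7) = 3. Step 2 — apply |x|_p = p^{-v_p(x)} = 5^{-3} = 1/125.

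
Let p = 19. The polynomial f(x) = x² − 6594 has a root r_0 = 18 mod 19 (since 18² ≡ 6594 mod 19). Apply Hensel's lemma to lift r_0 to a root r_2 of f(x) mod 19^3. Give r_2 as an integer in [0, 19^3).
r_2 = 5547 (mod 6859)

Hensel's recurrence: r_{i+1} = r_i − f(r_i)·(f′(r_i))^{-1} mod 19^{i+2}, with f′(x) = 2x. Iterate:
  r_0 = 18 (mod 19)
  r_1 = 132 (mod 361)
  r_2 = 5547 (mod 6859)
Final: r_2 = 5547, and one checks f(r_2) ≡ 0 mod 19^3.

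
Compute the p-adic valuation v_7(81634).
v_7(81634) = 4

v_7(n) is the largest exponent k such that 7^k divides n. Factor out: 81634 = 7^4 · 34. (Sign doesn't affect v_p.) So v_7(81634) = 4.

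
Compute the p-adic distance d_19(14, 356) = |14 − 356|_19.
d_19(14, 356) = 1/19

Step 1 — x − y = 14 − 356 = -342. Step 2 — v_19(-342) = 1 (factor: -342 = −(19^1 · 18); the sign does not affect v_p). Step 3 — |x − y|_19 = 19^{-1} = 1/19.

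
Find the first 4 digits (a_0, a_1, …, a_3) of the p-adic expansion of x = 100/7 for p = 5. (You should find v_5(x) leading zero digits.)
(a_0, …, a_3) = (0, 0, 2, 4)

v_5(100/7) = 2, so a_0 = ... = a_1 = 0. Factor out: x = 5^2 · u with u = 4/7 a unit in ℤ_5. Expand u iteratively via a_{v+i} = u_i mod 5, u_{i+1} = (u_i − a_{v+i})/5:
  u_0 = 4/7;  a_2 = 2;  u_1 = (u_0 − 2)/5 = -2/7
  u_1 = -2/7;  a_3 = 4;  u_2 = (u_1 − 4)/5 = -6/7
Digits: (0, 0, 2, 4).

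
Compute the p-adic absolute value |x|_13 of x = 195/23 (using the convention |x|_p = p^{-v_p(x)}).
|195/23|_13 = 1/13

Step 1 — compute v_13(x) by factoring powers of 13 out of the numerator and denominator: v_13(195/23) = 1. Step 2 — apply |x|_p = p^{-v_p(x)} = 13^{-1} = 1/13.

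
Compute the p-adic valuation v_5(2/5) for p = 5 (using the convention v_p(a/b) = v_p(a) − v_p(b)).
v_5(2/5) = -1

Factor powers of 5 from the numerator and denominator of the reduced fraction: 2 = 5^0 · 2 and 5 = 5^1 · 1. Apply v_p(a/b) = v_p(a) − v_p(b): v_5(2/5) = 0 − 1 = -1.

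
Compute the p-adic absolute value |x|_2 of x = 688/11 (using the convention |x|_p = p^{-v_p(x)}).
|688/11|_2 = 1/16

Step 1 — compute v_2(x) by factoring powers of 2 out of the numerator and denominator: v_2(688/11) = 4. Step 2 — apply |x|_p = p^{-v_p(x)} = 2^{-4} = 1/16.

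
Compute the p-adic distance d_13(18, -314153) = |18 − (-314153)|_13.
d_13(18, -314153) = 1/28561

Step 1 — x − y = 18 − (-314153) = 314171. Step 2 — v_13(314171) = 4 (factor: 314171 = (13^4 · 11); the sign does not affect v_p). Step 3 — |x − y|_13 = 13^{-4} = 1/28561.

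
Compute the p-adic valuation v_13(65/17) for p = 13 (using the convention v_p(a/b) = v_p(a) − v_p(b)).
v_13(65/17) = 1

Factor powers of 13 from the numerator and denominator of the reduced fraction: 65 = 13^1 · 5 and 17 = 13^0 · 17. Apply v_p(a/b) = v_p(a) − v_p(b): v_13(65/17) = 1 − 0 = 1.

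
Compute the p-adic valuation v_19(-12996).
v_19(-12996) = 2

v_19(n) is the largest exponent k such that 19^k divides n. Factor out: -12996 = -19^2 · 36. (Sign doesn't affect v_p.) So v_19(-12996) = 2.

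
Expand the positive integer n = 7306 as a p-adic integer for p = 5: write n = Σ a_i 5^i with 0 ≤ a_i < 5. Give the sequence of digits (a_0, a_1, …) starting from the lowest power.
(a_0, a_1, …) = (1, 1, 2, 3, 1, 2)

Repeated division by 5 gives the digits low-to-high: 7306 = 1 + 1·5^1 + 2·5^2 + 3·5^3 + 1·5^4 + 2·5^5. Digit sequence: (1, 1, 2, 3, 1, 2).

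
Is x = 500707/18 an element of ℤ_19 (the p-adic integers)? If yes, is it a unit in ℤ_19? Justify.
x ∈ ℤ_19 but not a unit; v_19(x) = 3 > 0

ℤ_19 = {x ∈ ℚ_19 : v_19(x) ≥ 0} and ℤ_19^× = {x ∈ ℤ_19 : v_19(x) = 0}. Here v_19(500707/18) = v_19(num) − v_19(den) = 3; compare against these criteria.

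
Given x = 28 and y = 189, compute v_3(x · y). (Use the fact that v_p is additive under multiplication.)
v_3(5292) = 3

v_p(x) = 0 (factor: 28 = 3^0 · 28); v_p(y) = 3 (factor: 189 = 3^3 · 7). Additivity: v_p(xy) = v_p(x) + v_p(y) = 0 + 3 = 3. (Direct check: xy = 5292 = 3^3 · (196).)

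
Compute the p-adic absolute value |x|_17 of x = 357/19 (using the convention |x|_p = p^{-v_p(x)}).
|357/19|_17 = 1/17

Step 1 — compute v_17(x) by factoring powers of 17 out of the numerator and denominator: v_17(357/19) = 1. Step 2 — apply |x|_p = p^{-v_p(x)} = 17^{-1} = 1/17.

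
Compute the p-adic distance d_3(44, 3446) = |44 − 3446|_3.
d_3(44, 3446) = 1/243

Step 1 — x − y = 44 − 3446 = -3402. Step 2 — v_3(-3402) = 5 (factor: -3402 = −(3^5 · 14); the sign does not affect v_p). Step 3 — |x − y|_3 = 3^{-5} = 1/243.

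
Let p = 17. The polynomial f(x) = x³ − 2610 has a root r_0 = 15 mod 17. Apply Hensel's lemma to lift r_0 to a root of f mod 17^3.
r_2 = 746 (mod 4913)

Hensel: r_{i+1} = r_i − f(r_i)/f′(r_i) mod 17^{i+2}, where f′(x) = 3x². Iterate:
  r_0 = 15 (mod 17)
  r_1 = 168 (mod 289)
  r_2 = 746 (mod 4913)
Final: r = 746 with f(r) ≡ 0 mod 17^3.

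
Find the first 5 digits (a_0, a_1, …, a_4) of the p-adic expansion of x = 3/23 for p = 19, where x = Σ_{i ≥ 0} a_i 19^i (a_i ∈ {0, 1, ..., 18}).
(a_0, …, a_4) = (15, 5, 3, 18, 4)

v_19(3/23) = 0 (numerator and denominator both coprime to 19), so x ∈ ℤ_19^×. Compute digits iteratively via a_i = x_i mod 19, x_{i+1} = (x_i − a_i)/19, with x_0 = x:
  x_0 = 3/23;  a_0 = 15;  x_1 = (x_0 − 15)/19 = -18/23
  x_1 = -18/23;  a_1 = 5;  x_2 = (x_1 − 5)/19 = -7/23
  x_2 = -7/23;  a_2 = 3;  x_3 = (x_2 − 3)/19 = -4/23
  x_3 = -4/23;  a_3 = 18;  x_4 = (x_3 − 18)/19 = -22/23
  x_4 = -22/23;  a_4 = 4;  x_5 = (x_4 − 4)/19 = -6/23
Digits: (15, 5, 3, 18, 4).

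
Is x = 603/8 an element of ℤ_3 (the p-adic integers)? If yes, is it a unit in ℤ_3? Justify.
x ∈ ℤ_3 but not a unit; v_3(x) = 2 > 0

ℤ_3 = {x ∈ ℚ_3 : v_3(x) ≥ 0} and ℤ_3^× = {x ∈ ℤ_3 : v_3(x) = 0}. Here v_3(603/8) = v_3(num) − v_3(den) = 2; compare against these criteria.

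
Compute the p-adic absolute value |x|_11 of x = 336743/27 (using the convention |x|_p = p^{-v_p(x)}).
|336743/27|_11 = 1/14641

Step 1 — compute v_11(x) by factoring powers of 11 out of the numerator and denominator: v_11(336743/27) = 4. Step 2 — apply |x|_p = p^{-v_p(x)} = 11^{-4} = 1/14641.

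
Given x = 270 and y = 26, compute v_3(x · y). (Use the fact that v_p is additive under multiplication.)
v_3(7020) = 3

v_p(x) = 3 (factor: 270 = 3^3 · 10); v_p(y) = 0 (factor: 26 = 3^0 · 26). Additivity: v_p(xy) = v_p(x) + v_p(y) = 3 + 0 = 3. (Direct check: xy = 7020 = 3^3 · (260).)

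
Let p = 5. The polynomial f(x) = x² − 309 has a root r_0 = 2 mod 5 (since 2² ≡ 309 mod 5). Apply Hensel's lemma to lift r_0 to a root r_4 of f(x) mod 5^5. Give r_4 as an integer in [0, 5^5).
r_4 = 2447 (mod 3125)

Hensel's recurrence: r_{i+1} = r_i − f(r_i)·(f′(r_i))^{-1} mod 5^{i+2}, with f′(x) = 2x. Iterate:
  r_0 = 2 (mod 5)
  r_1 = 22 (mod 25)
  r_2 = 72 (mod 125)
  r_3 = 572 (mod 625)
  r_4 = 2447 (mod 3125)
Final: r_4 = 2447, and one checks f(r_4) ≡ 0 mod 5^5.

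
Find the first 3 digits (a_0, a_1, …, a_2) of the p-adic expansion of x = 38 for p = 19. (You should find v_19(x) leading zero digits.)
(a_0, …, a_2) = (0, 2, 0)

v_19(38) = 1, so a_0 = ... = a_0 = 0. Factor out: x = 19^1 · u with u = 2 a unit in ℤ_19. Expand u iteratively via a_{v+i} = u_i mod 19, u_{i+1} = (u_i − a_{v+i})/19:
  u_0 = 2;  a_1 = 2;  u_1 = (u_0 − 2)/19 = 0
  u_1 = 0;  a_2 = 0;  u_2 = (u_1 − 0)/19 = 0
Digits: (0, 2, 0).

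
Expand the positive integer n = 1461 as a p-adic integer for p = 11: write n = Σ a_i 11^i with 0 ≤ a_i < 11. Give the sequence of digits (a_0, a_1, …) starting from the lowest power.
(a_0, a_1, …) = (9, 0, 1, 1)

Repeated division by 11 gives the digits low-to-high: 1461 = 9 + 1·11^2 + 1·11^3. Digit sequence: (9, 0, 1, 1).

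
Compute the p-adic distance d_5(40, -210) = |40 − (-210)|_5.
d_5(40, -210) = 1/125

Step 1 — x − y = 40 − (-210) = 250. Step 2 — v_5(250) = 3 (factor: 250 = (5^3 · 2); the sign does not affect v_p). Step 3 — |x − y|_5 = 5^{-3} = 1/125.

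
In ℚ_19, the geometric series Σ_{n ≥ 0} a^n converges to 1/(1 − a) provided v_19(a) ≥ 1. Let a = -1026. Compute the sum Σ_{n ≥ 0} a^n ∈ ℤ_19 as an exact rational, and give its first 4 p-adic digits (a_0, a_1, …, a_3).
Σ a^n = 1/(1 − a) = 1/1027;  first 4 digits = (1, 3, 6, 9)

v_19(a) = 1 ≥ 1, so the series converges in ℤ_19 to 1/(1 − a) = 1/(1 − (-1026)) = 1/1027. Expand this rational in ℤ_19: compute digits iteratively via d_i = x_i mod 19, x_{i+1} = (x_i − d_i)/19. The first 4 digits are (1, 3, 6, 9).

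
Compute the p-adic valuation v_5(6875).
v_5(6875) = 4

v_5(n) is the largest exponent k such that 5^k divides n. Factor out: 6875 = 5^4 · 11. (Sign doesn't affect v_p.) So v_5(6875) = 4.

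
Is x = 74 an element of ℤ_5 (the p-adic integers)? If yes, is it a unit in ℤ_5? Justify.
x ∈ ℤ_5^× (unit); v_5(x) = 0

ℤ_5 = {x ∈ ℚ_5 : v_5(x) ≥ 0} and ℤ_5^× = {x ∈ ℤ_5 : v_5(x) = 0}. Here v_5(74) = v_5(num) − v_5(den) = 0; compare against these criteria.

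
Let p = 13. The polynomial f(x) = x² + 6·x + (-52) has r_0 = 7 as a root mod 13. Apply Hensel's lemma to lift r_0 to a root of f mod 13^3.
r_2 = 1788 (mod 2197)

Hensel: r_{i+1} = r_i − f(r_i)·(f′(r_i))^{-1} mod 13^{i+2}, f′(x) = 2x + 6. Iterate:
  r_0 = 7 (mod 13)
  r_1 = 98 (mod 169)
  r_2 = 1788 (mod 2197)
Final: r = 1788 satisfies f(r) ≡ 0 mod 13^3.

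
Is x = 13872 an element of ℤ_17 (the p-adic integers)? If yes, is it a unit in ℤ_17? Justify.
x ∈ ℤ_17 but not a unit; v_17(x) = 2 > 0

ℤ_17 = {x ∈ ℚ_17 : v_17(x) ≥ 0} and ℤ_17^× = {x ∈ ℤ_17 : v_17(x) = 0}. Here v_17(13872) = v_17(num) − v_17(den) = 2; compare against these criteria.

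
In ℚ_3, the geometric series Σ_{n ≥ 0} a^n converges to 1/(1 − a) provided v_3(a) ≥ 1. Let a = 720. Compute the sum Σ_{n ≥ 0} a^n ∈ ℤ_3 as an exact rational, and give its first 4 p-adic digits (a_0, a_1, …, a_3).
Σ a^n = 1/(1 − a) = -1/719;  first 4 digits = (1, 0, 2, 2)

v_3(a) = 2 ≥ 1, so the series converges in ℤ_3 to 1/(1 − a) = 1/(1 − 720) = -1/719. Expand this rational in ℤ_3: compute digits iteratively via d_i = x_i mod 3, x_{i+1} = (x_i − d_i)/3. The first 4 digits are (1, 0, 2, 2).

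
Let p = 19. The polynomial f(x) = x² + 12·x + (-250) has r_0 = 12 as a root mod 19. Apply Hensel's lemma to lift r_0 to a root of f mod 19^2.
r_1 = 31 (mod 361)

Hensel: r_{i+1} = r_i − f(r_i)·(f′(r_i))^{-1} mod 19^{i+2}, f′(x) = 2x + 12. Iterate:
  r_0 = 12 (mod 19)
  r_1 = 31 (mod 361)
Final: r = 31 satisfies f(r) ≡ 0 mod 19^2.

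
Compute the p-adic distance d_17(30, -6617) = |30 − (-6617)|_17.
d_17(30, -6617) = 1/289

Step 1 — x − y = 30 − (-6617) = 6647. Step 2 — v_17(6647) = 2 (factor: 6647 = (17^2 · 23); the sign does not affect v_p). Step 3 — |x − y|_17 = 17^{-2} = 1/289.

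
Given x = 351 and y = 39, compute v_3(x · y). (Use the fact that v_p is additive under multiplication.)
v_3(13689) = 4

v_p(x) = 3 (factor: 351 = 3^3 · 13); v_p(y) = 1 (factor: 39 = 3^1 · 13). Additivity: v_p(xy) = v_p(x) + v_p(y) = 3 + 1 = 4. (Direct check: xy = 13689 = 3^4 · (169).)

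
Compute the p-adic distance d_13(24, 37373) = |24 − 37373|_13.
d_13(24, 37373) = 1/2197

Step 1 — x − y = 24 − 37373 = -37349. Step 2 — v_13(-37349) = 3 (factor: -37349 = −(13^3 · 17); the sign does not affect v_p). Step 3 — |x − y|_13 = 13^{-3} = 1/2197.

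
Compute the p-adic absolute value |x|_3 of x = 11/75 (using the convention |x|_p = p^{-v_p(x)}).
|11/75|_3 = 3

Step 1 — compute v_3(x) by factoring powers of 3 out of the numerator and denominator: v_3(11/75) = -1. Step 2 — apply |x|_p = p^{-v_p(x)} = 3^{1} = 3.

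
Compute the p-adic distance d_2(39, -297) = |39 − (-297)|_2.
d_2(39, -297) = 1/16

Step 1 — x − y = 39 − (-297) = 336. Step 2 — v_2(336) = 4 (factor: 336 = (2^4 · 21); the sign does not affect v_p). Step 3 — |x − y|_2 = 2^{-4} = 1/16.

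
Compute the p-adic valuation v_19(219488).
v_19(219488) = 3

v_19(n) is the largest exponent k such that 19^k divides n. Factor out: 219488 = 19^3 · 32. (Sign doesn't affect v_p.) So v_19(219488) = 3.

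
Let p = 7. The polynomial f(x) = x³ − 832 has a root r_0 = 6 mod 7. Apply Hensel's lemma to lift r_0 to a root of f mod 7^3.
r_2 = 48 (mod 343)

Hensel: r_{i+1} = r_i − f(r_i)/f′(r_i) mod 7^{i+2}, where f′(x) = 3x². Iterate:
  r_0 = 6 (mod 7)
  r_1 = 48 (mod 49)
  r_2 = 48 (mod 343)
Final: r = 48 with f(r) ≡ 0 mod 7^3.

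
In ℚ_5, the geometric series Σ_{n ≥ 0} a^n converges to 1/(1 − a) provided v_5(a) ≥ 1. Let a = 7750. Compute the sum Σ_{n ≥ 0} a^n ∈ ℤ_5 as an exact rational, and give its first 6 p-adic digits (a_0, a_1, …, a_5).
Σ a^n = 1/(1 − a) = -1/7749;  first 6 digits = (1, 0, 0, 2, 2, 2)

v_5(a) = 3 ≥ 1, so the series converges in ℤ_5 to 1/(1 − a) = 1/(1 − 7750) = -1/7749. Expand this rational in ℤ_5: compute digits iteratively via d_i = x_i mod 5, x_{i+1} = (x_i − d_i)/5. The first 6 digits are (1, 0, 0, 2, 2, 2).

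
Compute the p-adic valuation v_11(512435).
v_11(512435) = 4

v_11(n) is the largest exponent k such that 11^k divides n. Factor out: 512435 = 11^4 · 35. (Sign doesn't affect v_p.) So v_11(512435) = 4.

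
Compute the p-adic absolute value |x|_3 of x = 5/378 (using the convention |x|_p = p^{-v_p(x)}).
|5/378|_3 = 27

Step 1 — compute v_3(x) by factoring powers of 3 out of the numerator and denominator: v_3(5/378) = -3. Step 2 — apply |x|_p = p^{-v_p(x)} = 3^{3} = 27.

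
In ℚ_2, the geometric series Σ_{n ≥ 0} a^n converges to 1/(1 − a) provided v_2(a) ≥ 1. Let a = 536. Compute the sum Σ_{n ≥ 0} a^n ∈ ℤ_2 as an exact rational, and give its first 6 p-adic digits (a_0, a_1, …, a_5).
Σ a^n = 1/(1 − a) = -1/535;  first 6 digits = (1, 0, 0, 1, 1, 0)

v_2(a) = 3 ≥ 1, so the series converges in ℤ_2 to 1/(1 − a) = 1/(1 − 536) = -1/535. Expand this rational in ℤ_2: compute digits iteratively via d_i = x_i mod 2, x_{i+1} = (x_i − d_i)/2. The first 6 digits are (1, 0, 0, 1, 1, 0).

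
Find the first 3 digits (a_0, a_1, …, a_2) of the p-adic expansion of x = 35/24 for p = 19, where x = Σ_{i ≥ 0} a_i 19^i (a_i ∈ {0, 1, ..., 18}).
(a_0, …, a_2) = (7, 10, 5)

v_19(35/24) = 0 (numerator and denominator both coprime to 19), so x ∈ ℤ_19^×. Compute digits iteratively via a_i = x_i mod 19, x_{i+1} = (x_i − a_i)/19, with x_0 = x:
  x_0 = 35/24;  a_0 = 7;  x_1 = (x_0 − 7)/19 = -7/24
  x_1 = -7/24;  a_1 = 10;  x_2 = (x_1 − 10)/19 = -13/24
  x_2 = -13/24;  a_2 = 5;  x_3 = (x_2 − 5)/19 = -7/24
Digits: (7, 10, 5).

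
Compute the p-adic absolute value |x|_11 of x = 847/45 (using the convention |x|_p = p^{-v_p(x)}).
|847/45|_11 = 1/121

Step 1 — compute v_11(x) by factoring powers of 11 out of the numerator and denominator: v_11(847/45) = 2. Step 2 — apply |x|_p = p^{-v_p(x)} = 11^{-2} = 1/121.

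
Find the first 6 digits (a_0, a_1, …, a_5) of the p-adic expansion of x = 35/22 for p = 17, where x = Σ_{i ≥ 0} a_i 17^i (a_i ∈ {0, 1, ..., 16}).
(a_0, …, a_5) = (7, 2, 13, 0, 10, 11)

v_17(35/22) = 0 (numerator and denominator both coprime to 17), so x ∈ ℤ_17^×. Compute digits iteratively via a_i = x_i mod 17, x_{i+1} = (x_i − a_i)/17, with x_0 = x:
  x_0 = 35/22;  a_0 = 7;  x_1 = (x_0 − 7)/17 = -7/22
  x_1 = -7/22;  a_1 = 2;  x_2 = (x_1 − 2)/17 = -3/22
  x_2 = -3/22;  a_2 = 13;  x_3 = (x_2 − 13)/17 = -17/22
  x_3 = -17/22;  a_3 = 0;  x_4 = (x_3 − 0)/17 = -1/22
  x_4 = -1/22;  a_4 = 10;  x_5 = (x_4 − 10)/17 = -13/22
  x_5 = -13/22;  a_5 = 11;  x_6 = (x_5 − 11)/17 = -15/22
Digits: (7, 2, 13, 0, 10, 11).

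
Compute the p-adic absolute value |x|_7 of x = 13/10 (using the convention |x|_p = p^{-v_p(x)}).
|13/10|_7 = 1

Step 1 — compute v_7(x) by factoring powers of 7 out of the numerator and denominator: v_7(13/10) = 0. Step 2 — apply |x|_p = p^{-v_p(x)} = 7^{0} = 1.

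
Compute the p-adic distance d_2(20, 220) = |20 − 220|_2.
d_2(20, 220) = 1/8

Step 1 — x − y = 20 − 220 = -200. Step 2 — v_2(-200) = 3 (factor: -200 = −(2^3 · 25); the sign does not affect v_p). Step 3 — |x − y|_2 = 2^{-3} = 1/8.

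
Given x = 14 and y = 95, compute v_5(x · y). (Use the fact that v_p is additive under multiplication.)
v_5(1330) = 1

v_p(x) = 0 (factor: 14 = 5^0 · 14); v_p(y) = 1 (factor: 95 = 5^1 · 19). Additivity: v_p(xy) = v_p(x) + v_p(y) = 0 + 1 = 1. (Direct check: xy = 1330 = 5^1 · (266).)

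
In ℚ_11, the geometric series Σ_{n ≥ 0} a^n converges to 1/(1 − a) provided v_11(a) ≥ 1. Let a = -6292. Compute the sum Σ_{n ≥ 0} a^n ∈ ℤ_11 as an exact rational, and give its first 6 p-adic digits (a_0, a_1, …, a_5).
Σ a^n = 1/(1 − a) = 1/6293;  first 6 digits = (1, 0, 3, 6, 8, 3)

v_11(a) = 2 ≥ 1, so the series converges in ℤ_11 to 1/(1 − a) = 1/(1 − (-6292)) = 1/6293. Expand this rational in ℤ_11: compute digits iteratively via d_i = x_i mod 11, x_{i+1} = (x_i − d_i)/11. The first 6 digits are (1, 0, 3, 6, 8, 3).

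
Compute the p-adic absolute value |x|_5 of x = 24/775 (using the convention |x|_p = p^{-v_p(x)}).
|24/775|_5 = 25

Step 1 — compute v_5(x) by factoring powers of 5 out of the numerator and denominator: v_5(24/775) = -2. Step 2 — apply |x|_p = p^{-v_p(x)} = 5^{2} = 25.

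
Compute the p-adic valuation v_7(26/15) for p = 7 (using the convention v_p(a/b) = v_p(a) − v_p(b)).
v_7(26/15) = 0

Factor powers of 7 from the numerator and denominator of the reduced fraction: 26 = 7^0 · 26 and 15 = 7^0 · 15. Apply v_p(a/b) = v_p(a) − v_p(b): v_7(26/15) = 0 − 0 = 0.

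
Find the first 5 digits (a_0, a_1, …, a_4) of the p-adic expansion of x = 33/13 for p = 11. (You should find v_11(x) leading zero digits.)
(a_0, …, a_4) = (0, 7, 7, 1, 10)

v_11(33/13) = 1, so a_0 = ... = a_0 = 0. Factor out: x = 11^1 · u with u = 3/13 a unit in ℤ_11. Expand u iteratively via a_{v+i} = u_i mod 11, u_{i+1} = (u_i − a_{v+i})/11:
  u_0 = 3/13;  a_1 = 7;  u_1 = (u_0 − 7)/11 = -8/13
  u_1 = -8/13;  a_2 = 7;  u_2 = (u_1 − 7)/11 = -9/13
  u_2 = -9/13;  a_3 = 1;  u_3 = (u_2 − 1)/11 = -2/13
  u_3 = -2/13;  a_4 = 10;  u_4 = (u_3 − 10)/11 = -12/13
Digits: (0, 7, 7, 1, 10).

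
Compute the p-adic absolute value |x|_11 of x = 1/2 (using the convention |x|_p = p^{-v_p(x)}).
|1/2|_11 = 1

Step 1 — compute v_11(x) by factoring powers of 11 out of the numerator and denominator: v_11(1/2) = 0. Step 2 — apply |x|_p = p^{-v_p(x)} = 11^{0} = 1.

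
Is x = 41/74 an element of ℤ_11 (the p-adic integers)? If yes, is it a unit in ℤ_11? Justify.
x ∈ ℤ_11^× (unit); v_11(x) = 0

ℤ_11 = {x ∈ ℚ_11 : v_11(x) ≥ 0} and ℤ_11^× = {x ∈ ℤ_11 : v_11(x) = 0}. Here v_11(41/74) = v_11(num) − v_11(den) = 0; compare against these criteria.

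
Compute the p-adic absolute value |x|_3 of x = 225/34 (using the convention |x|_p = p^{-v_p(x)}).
|225/34|_3 = 1/9

Step 1 — compute v_3(x) by factoring powers of 3 out of the numerator and denominator: v_3(225/34) = 2. Step 2 — apply |x|_p = p^{-v_p(x)} = 3^{-2} = 1/9.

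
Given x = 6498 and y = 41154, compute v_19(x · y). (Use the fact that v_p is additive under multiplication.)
v_19(267418692) = 5

v_p(x) = 2 (factor: 6498 = 19^2 · 18); v_p(y) = 3 (factor: 41154 = 19^3 · 6). Additivity: v_p(xy) = v_p(x) + v_p(y) = 2 + 3 = 5. (Direct check: xy = 267418692 = 19^5 · (108).)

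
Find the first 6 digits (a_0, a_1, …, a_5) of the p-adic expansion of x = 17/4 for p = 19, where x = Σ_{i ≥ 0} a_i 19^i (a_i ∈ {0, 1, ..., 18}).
(a_0, …, a_5) = (9, 14, 4, 14, 4, 14)

v_19(17/4) = 0 (numerator and denominator both coprime to 19), so x ∈ ℤ_19^×. Compute digits iteratively via a_i = x_i mod 19, x_{i+1} = (x_i − a_i)/19, with x_0 = x:
  x_0 = 17/4;  a_0 = 9;  x_1 = (x_0 − 9)/19 = -1/4
  x_1 = -1/4;  a_1 = 14;  x_2 = (x_1 − 14)/19 = -3/4
  x_2 = -3/4;  a_2 = 4;  x_3 = (x_2 − 4)/19 = -1/4
  x_3 = -1/4;  a_3 = 14;  x_4 = (x_3 − 14)/19 = -3/4
  x_4 = -3/4;  a_4 = 4;  x_5 = (x_4 − 4)/19 = -1/4
  x_5 = -1/4;  a_5 = 14;  x_6 = (x_5 − 14)/19 = -3/4
Digits: (9, 14, 4, 14, 4, 14).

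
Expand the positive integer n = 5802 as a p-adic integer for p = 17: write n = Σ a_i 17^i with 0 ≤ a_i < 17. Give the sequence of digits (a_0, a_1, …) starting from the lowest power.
(a_0, a_1, …) = (5, 1, 3, 1)

Repeated division by 17 gives the digits low-to-high: 5802 = 5 + 1·17^1 + 3·17^2 + 1·17^3. Digit sequence: (5, 1, 3, 1).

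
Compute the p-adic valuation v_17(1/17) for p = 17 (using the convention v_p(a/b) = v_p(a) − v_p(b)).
v_17(1/17) = -1

Factor powers of 17 from the numerator and denominator of the reduced fraction: 1 = 17^0 · 1 and 17 = 17^1 · 1. Apply v_p(a/b) = v_p(a) − v_p(b): v_17(1/17) = 0 − 1 = -1.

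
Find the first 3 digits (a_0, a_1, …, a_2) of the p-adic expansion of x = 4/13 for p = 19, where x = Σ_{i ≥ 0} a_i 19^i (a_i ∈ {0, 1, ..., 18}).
(a_0, …, a_2) = (12, 14, 8)

v_19(4/13) = 0 (numerator and denominator both coprime to 19), so x ∈ ℤ_19^×. Compute digits iteratively via a_i = x_i mod 19, x_{i+1} = (x_i − a_i)/19, with x_0 = x:
  x_0 = 4/13;  a_0 = 12;  x_1 = (x_0 − 12)/19 = -8/13
  x_1 = -8/13;  a_1 = 14;  x_2 = (x_1 − 14)/19 = -10/13
  x_2 = -10/13;  a_2 = 8;  x_3 = (x_2 − 8)/19 = -6/13
Digits: (12, 14, 8).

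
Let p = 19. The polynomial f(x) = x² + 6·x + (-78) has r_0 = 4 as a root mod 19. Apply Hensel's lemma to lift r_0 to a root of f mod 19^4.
r_3 = 104181 (mod 130321)

Hensel: r_{i+1} = r_i − f(r_i)·(f′(r_i))^{-1} mod 19^{i+2}, f′(x) = 2x + 6. Iterate:
  r_0 = 4 (mod 19)
  r_1 = 213 (mod 361)
  r_2 = 1296 (mod 6859)
  r_3 = 104181 (mod 130321)
Final: r = 104181 satisfies f(r) ≡ 0 mod 19^4.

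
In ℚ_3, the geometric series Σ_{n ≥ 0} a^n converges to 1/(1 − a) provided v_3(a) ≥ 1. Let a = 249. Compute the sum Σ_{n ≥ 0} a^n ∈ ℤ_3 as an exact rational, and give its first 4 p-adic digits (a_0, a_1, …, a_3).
Σ a^n = 1/(1 − a) = -1/248;  first 4 digits = (1, 2, 1, 0)

v_3(a) = 1 ≥ 1, so the series converges in ℤ_3 to 1/(1 − a) = 1/(1 − 249) = -1/248. Expand this rational in ℤ_3: compute digits iteratively via d_i = x_i mod 3, x_{i+1} = (x_i − d_i)/3. The first 4 digits are (1, 2, 1, 0).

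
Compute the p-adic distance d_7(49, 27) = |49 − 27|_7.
d_7(49, 27) = 1

Step 1 — x − y = 49 − 27 = 22. Step 2 — v_7(22) = 0 (factor: 22 = (7^0 · 22); the sign does not affect v_p). Step 3 — |x − y|_7 = 7^{0} = 1.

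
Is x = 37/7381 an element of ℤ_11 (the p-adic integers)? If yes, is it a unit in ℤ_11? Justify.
x ∉ ℤ_11 (v_11(x) = -2 < 0)

ℤ_11 = {x ∈ ℚ_11 : v_11(x) ≥ 0} and ℤ_11^× = {x ∈ ℤ_11 : v_11(x) = 0}. Here v_11(37/7381) = v_11(num) − v_11(den) = -2; compare against these criteria.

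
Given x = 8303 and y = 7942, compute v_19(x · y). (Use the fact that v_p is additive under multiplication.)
v_19(65942426) = 4

v_p(x) = 2 (factor: 8303 = 19^2 · 23); v_p(y) = 2 (factor: 7942 = 19^2 · 22). Additivity: v_p(xy) = v_p(x) + v_p(y) = 2 + 2 = 4. (Direct check: xy = 65942426 = 19^4 · (506).)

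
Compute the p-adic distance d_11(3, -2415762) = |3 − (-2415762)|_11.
d_11(3, -2415762) = 1/161051

Step 1 — x − y = 3 − (-2415762) = 2415765. Step 2 — v_11(2415765) = 5 (factor: 2415765 = (11^5 · 15); the sign does not affect v_p). Step 3 — |x − y|_11 = 11^{-5} = 1/161051.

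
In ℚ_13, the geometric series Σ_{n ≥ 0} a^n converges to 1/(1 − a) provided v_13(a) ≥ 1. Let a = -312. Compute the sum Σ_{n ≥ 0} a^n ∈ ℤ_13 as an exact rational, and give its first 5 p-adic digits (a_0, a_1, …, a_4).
Σ a^n = 1/(1 − a) = 1/313;  first 5 digits = (1, 2, 2, 0, 9)

v_13(a) = 1 ≥ 1, so the series converges in ℤ_13 to 1/(1 − a) = 1/(1 − (-312)) = 1/313. Expand this rational in ℤ_13: compute digits iteratively via d_i = x_i mod 13, x_{i+1} = (x_i − d_i)/13. The first 5 digits are (1, 2, 2, 0, 9).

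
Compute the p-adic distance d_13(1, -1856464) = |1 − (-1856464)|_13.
d_13(1, -1856464) = 1/371293

Step 1 — x − y = 1 − (-1856464) = 1856465. Step 2 — v_13(1856465) = 5 (factor: 1856465 = (13^5 · 5); the sign does not affect v_p). Step 3 — |x − y|_13 = 13^{-5} = 1/371293.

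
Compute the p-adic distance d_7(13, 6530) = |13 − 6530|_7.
d_7(13, 6530) = 1/343

Step 1 — x − y = 13 − 6530 = -6517. Step 2 — v_7(-6517) = 3 (factor: -6517 = −(7^3 · 19); the sign does not affect v_p). Step 3 — |x − y|_7 = 7^{-3} = 1/343.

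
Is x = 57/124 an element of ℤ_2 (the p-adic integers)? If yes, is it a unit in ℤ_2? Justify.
x ∉ ℤ_2 (v_2(x) = -2 < 0)

ℤ_2 = {x ∈ ℚ_2 : v_2(x) ≥ 0} and ℤ_2^× = {x ∈ ℤ_2 : v_2(x) = 0}. Here v_2(57/124) = v_2(num) − v_2(den) = -2; compare against these criteria.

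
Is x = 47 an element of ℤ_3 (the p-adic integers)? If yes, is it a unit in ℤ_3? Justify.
x ∈ ℤ_3^× (unit); v_3(x) = 0

ℤ_3 = {x ∈ ℚ_3 : v_3(x) ≥ 0} and ℤ_3^× = {x ∈ ℤ_3 : v_3(x) = 0}. Here v_3(47) = v_3(num) − v_3(den) = 0; compare against these criteria.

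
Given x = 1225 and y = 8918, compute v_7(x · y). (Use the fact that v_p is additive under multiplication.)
v_7(10924550) = 5

v_p(x) = 2 (factor: 1225 = 7^2 · 25); v_p(y) = 3 (factor: 8918 = 7^3 · 26). Additivity: v_p(xy) = v_p(x) + v_p(y) = 2 + 3 = 5. (Direct check: xy = 10924550 = 7^5 · (650).)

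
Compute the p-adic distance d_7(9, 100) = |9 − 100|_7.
d_7(9, 100) = 1/7

Step 1 — x − y = 9 − 100 = -91. Step 2 — v_7(-91) = 1 (factor: -91 = −(7^1 · 13); the sign does not affect v_p). Step 3 — |x − y|_7 = 7^{-1} = 1/7.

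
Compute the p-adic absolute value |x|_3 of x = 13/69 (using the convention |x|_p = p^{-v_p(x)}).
|13/69|_3 = 3

Step 1 — compute v_3(x) by factoring powers of 3 out of the numerator and denominator: v_3(13/69) = -1. Step 2 — apply |x|_p = p^{-v_p(x)} = 3^{1} = 3.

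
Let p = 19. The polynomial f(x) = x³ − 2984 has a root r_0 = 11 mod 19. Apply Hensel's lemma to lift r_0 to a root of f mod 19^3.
r_2 = 4989 (mod 6859)

Hensel: r_{i+1} = r_i − f(r_i)/f′(r_i) mod 19^{i+2}, where f′(x) = 3x². Iterate:
  r_0 = 11 (mod 19)
  r_1 = 296 (mod 361)
  r_2 = 4989 (mod 6859)
Final: r = 4989 with f(r) ≡ 0 mod 19^3.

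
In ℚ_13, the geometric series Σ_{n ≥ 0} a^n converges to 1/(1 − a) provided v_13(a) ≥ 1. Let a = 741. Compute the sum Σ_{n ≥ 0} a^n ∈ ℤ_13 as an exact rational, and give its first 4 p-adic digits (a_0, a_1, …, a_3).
Σ a^n = 1/(1 − a) = -1/740;  first 4 digits = (1, 5, 3, 11)

v_13(a) = 1 ≥ 1, so the series converges in ℤ_13 to 1/(1 − a) = 1/(1 − 741) = -1/740. Expand this rational in ℤ_13: compute digits iteratively via d_i = x_i mod 13, x_{i+1} = (x_i − d_i)/13. The first 4 digits are (1, 5, 3, 11).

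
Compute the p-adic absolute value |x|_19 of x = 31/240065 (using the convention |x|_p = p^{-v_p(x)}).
|31/240065|_19 = 6859

Step 1 — compute v_19(x) by factoring powers of 19 out of the numerator and denominator: v_19(31/240065) = -3. Step 2 — apply |x|_p = p^{-v_p(x)} = 19^{3} = 6859.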